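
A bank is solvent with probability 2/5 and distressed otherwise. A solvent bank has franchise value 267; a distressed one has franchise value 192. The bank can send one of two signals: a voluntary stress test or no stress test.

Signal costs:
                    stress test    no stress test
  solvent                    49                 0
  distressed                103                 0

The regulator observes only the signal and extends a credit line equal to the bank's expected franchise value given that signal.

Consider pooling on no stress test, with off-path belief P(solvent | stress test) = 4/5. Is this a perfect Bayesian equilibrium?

Yes

At the pooled signal (no stress test) the regulator holds the prior 2/5 and pays 2/5·267 + 3/5·192 = 222. Off-path (stress test) belief 4/5 gives 4/5·267 + 1/5·192 = 252.
Solvent: no stress test gives 222 − 0 = 222; stress test gives 252 − 49 = 203. Stays. ✓
Distressed: no stress test gives 222 − 0 = 222; stress test gives 252 − 103 = 149. Stays. ✓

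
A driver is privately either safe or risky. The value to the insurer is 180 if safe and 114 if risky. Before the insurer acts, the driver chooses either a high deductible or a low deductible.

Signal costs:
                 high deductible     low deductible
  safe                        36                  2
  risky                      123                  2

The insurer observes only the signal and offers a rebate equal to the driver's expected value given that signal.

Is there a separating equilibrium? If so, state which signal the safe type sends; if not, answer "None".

Try safe → high deductible, risky → low deductible:
  If types separate, high deductible earns payment 180 and low deductible earns 114.
  Safe: high deductible gives 180 − 36 = 144; low deductible gives 114 − 2 = 112. No deviation. ✓
  Risky: low deductible gives 114 − 2 = 112; high deductible gives 180 − 123 = 57. No deviation. ✓
Both hold — the safe type sends high deductible.

high deductible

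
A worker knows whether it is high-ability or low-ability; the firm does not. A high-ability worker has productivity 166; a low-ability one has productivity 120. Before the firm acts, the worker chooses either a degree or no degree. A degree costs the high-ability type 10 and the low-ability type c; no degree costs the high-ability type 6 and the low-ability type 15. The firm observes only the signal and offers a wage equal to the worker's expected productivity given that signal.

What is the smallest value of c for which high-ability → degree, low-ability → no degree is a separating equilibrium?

Under separation: degree → high-ability (pays 166); no degree → low-ability (pays 120).
High-ability: 166 − 10 = 156 ≥ 120 − 6 = 114. Holds regardless of c. ✓
Low-ability: 120 − 15 ≥ 166 − c, so c ≥ 166 − 105 = 61.

61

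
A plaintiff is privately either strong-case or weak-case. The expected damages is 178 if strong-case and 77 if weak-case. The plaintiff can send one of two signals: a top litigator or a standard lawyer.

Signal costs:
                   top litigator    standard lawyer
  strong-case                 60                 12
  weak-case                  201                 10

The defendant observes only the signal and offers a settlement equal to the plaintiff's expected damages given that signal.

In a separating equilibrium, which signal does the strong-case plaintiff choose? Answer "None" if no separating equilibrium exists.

top litigator

Try strong-case → top litigator, weak-case → standard lawyer:
  If types separate, top litigator earns payment 178 and standard lawyer earns 77.
  Strong-case: top litigator gives 178 − 60 = 118; standard lawyer gives 77 − 12 = 65. No deviation. ✓
  Weak-case: standard lawyer gives 77 − 10 = 67; top litigator gives 178 − 201 = -23. No deviation. ✓
Both hold — the strong-case type sends top litigator.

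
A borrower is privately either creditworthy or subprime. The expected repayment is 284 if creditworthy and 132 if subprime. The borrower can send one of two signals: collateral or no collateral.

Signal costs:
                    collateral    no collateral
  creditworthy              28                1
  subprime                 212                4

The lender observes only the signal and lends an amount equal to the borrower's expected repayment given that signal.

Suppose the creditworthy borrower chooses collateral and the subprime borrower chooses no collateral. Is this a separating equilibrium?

If types separate, collateral earns payment 284 and no collateral earns 132.
Creditworthy: collateral gives 284 − 28 = 256; no collateral gives 132 − 1 = 131. No deviation. ✓
Subprime: no collateral gives 132 − 4 = 128; collateral gives 284 − 212 = 72. No deviation. ✓
Neither type gains from mimicking the other.

Yes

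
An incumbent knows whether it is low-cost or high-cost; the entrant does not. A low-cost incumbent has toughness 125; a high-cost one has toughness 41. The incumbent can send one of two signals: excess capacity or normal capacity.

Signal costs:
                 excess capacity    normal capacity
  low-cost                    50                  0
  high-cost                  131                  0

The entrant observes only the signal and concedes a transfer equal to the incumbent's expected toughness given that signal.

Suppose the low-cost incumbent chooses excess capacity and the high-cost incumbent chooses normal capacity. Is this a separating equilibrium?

If types separate, excess capacity earns payment 125 and normal capacity earns 41.
Low-cost: excess capacity gives 125 − 50 = 75; normal capacity gives 41 − 0 = 41. No deviation. ✓
High-cost: normal capacity gives 41 − 0 = 41; excess capacity gives 125 − 131 = -6. No deviation. ✓
Neither type gains from mimicking the other.

Yes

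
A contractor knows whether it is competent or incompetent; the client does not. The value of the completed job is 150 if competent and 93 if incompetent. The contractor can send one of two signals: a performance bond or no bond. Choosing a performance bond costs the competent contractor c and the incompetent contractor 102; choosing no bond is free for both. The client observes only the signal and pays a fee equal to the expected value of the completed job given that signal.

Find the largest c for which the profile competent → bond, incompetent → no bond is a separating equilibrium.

Under separation: bond → competent (pays 150); no bond → incompetent (pays 93).
Incompetent: 93 − 0 = 93 ≥ 150 − 102 = 48. Holds regardless of c. ✓
Competent: 150 − c ≥ 93 − 0, so c ≤ 150 − 93 = 57.

57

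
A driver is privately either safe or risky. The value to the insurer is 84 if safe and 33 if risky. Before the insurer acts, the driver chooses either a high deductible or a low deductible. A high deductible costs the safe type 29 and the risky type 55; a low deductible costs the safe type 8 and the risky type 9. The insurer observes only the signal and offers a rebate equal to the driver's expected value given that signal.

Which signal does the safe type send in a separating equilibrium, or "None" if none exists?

Try safe → high deductible, risky → low deductible:
  If types separate, high deductible earns payment 84 and low deductible earns 33.
  Safe: high deductible gives 84 − 29 = 55; low deductible gives 33 − 8 = 25. No deviation. ✓
  Risky: low deductible gives 33 − 9 = 24; high deductible gives 84 − 55 = 29. Would deviate. ✗
Try safe → low deductible, risky → high deductible:
  If types separate, low deductible earns payment 84 and high deductible earns 33.
  Safe: low deductible gives 84 − 8 = 76; high deductible gives 33 − 29 = 4. No deviation. ✓
  Risky: high deductible gives 33 − 55 = -22; low deductible gives 84 − 9 = 75. Would deviate. ✗
Neither assignment is incentive-compatible.

None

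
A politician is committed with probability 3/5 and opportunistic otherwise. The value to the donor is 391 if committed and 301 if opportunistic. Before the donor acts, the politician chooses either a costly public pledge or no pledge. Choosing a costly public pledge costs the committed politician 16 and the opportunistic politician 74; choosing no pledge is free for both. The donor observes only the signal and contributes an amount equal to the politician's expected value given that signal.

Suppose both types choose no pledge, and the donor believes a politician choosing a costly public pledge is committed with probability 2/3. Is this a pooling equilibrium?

Yes

On the equilibrium path (no pledge) the donor holds the prior 3/5 and pays 3/5·391 + 2/5·301 = 355. Off-path (pledge) belief 2/3 gives 2/3·391 + 1/3·301 = 361.
Committed: no pledge gives 355 − 0 = 355; pledge gives 361 − 16 = 345. Stays. ✓
Opportunistic: no pledge gives 355 − 0 = 355; pledge gives 361 − 74 = 287. Stays. ✓
Beliefs are Bayes-consistent on-path and both types best-respond.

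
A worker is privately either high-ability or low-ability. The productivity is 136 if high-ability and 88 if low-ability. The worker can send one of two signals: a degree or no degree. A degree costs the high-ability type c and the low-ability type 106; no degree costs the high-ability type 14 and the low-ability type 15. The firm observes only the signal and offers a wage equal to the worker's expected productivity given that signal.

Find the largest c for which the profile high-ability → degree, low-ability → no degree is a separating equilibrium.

Under separation: degree → high-ability (pays 136); no degree → low-ability (pays 88).
Low-ability: 88 − 15 = 73 ≥ 136 − 106 = 30. Holds regardless of c. ✓
High-ability: 136 − c ≥ 88 − 14, so c ≤ 136 − 74 = 62.

62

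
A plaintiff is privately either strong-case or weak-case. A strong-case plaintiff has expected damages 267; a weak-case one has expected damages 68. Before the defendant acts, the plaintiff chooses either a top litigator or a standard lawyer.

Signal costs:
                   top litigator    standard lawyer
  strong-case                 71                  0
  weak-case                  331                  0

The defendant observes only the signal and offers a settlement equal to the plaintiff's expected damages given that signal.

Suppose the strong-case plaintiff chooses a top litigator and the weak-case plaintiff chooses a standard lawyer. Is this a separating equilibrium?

Under separation the defendant infers type exactly: top litigator → strong-case (pays 267), standard lawyer → weak-case (pays 68).
Strong-case: top litigator gives 267 − 71 = 196; standard lawyer gives 68 − 0 = 68. No deviation. ✓
Weak-case: standard lawyer gives 68 − 0 = 68; top litigator gives 267 − 331 = -64. No deviation. ✓
Both incentive constraints hold.

Yes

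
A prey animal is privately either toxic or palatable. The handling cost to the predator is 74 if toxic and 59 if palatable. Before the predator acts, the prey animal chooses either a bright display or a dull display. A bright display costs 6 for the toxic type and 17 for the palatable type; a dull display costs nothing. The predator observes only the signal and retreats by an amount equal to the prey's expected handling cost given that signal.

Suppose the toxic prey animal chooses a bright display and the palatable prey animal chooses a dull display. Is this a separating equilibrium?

Yes

If types separate, bright display earns payment 74 and dull display earns 59.
Toxic: bright display gives 74 − 6 = 68; dull display gives 59 − 0 = 59. No deviation. ✓
Palatable: dull display gives 59 − 0 = 59; bright display gives 74 − 17 = 57. No deviation. ✓
Neither type gains from mimicking the other.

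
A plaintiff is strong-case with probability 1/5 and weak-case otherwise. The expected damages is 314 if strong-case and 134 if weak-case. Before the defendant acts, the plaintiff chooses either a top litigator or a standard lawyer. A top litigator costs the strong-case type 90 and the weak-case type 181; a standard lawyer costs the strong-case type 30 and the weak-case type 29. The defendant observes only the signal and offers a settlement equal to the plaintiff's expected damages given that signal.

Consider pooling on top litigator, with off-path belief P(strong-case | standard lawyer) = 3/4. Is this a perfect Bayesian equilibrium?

No

At the pooled signal (top litigator) the defendant holds the prior 1/5 and pays 1/5·314 + 4/5·134 = 170. Off-path (standard lawyer) belief 3/4 gives 3/4·314 + 1/4·134 = 269.
Strong-case: top litigator gives 170 − 90 = 80; standard lawyer gives 269 − 30 = 239. Deviates. ✗
Weak-case: top litigator gives 170 − 181 = -11; standard lawyer gives 269 − 29 = 240. Deviates. ✗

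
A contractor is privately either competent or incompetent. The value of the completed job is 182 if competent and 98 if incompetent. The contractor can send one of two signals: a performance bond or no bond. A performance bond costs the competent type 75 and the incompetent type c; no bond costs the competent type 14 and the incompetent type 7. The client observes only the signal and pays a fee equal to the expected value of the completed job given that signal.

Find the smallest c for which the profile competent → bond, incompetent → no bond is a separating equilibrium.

91

Under separation: bond → competent (pays 182); no bond → incompetent (pays 98).
Competent: 182 − 75 = 107 ≥ 98 − 14 = 84. Holds regardless of c. ✓
Incompetent: 98 − 7 ≥ 182 − c, so c ≥ 182 − 91 = 91.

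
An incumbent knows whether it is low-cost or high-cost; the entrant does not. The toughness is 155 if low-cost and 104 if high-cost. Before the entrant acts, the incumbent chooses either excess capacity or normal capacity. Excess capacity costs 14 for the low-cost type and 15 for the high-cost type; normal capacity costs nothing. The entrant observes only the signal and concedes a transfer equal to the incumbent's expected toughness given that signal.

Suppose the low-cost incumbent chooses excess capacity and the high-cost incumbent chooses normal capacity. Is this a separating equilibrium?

If types separate, excess capacity earns payment 155 and normal capacity earns 104.
Low-cost: excess capacity gives 155 − 14 = 141; normal capacity gives 104 − 0 = 104. No deviation. ✓
High-cost: normal capacity gives 104 − 0 = 104; excess capacity gives 155 − 15 = 140. Would deviate. ✗

No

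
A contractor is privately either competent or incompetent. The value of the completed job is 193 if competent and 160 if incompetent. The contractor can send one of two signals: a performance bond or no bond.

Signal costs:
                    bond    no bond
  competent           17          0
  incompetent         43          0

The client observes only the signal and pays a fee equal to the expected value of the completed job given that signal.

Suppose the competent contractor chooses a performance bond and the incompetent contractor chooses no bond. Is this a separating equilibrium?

Under separation the client infers type exactly: bond → competent (pays 193), no bond → incompetent (pays 160).
Competent: bond gives 193 − 17 = 176; no bond gives 160 − 0 = 160. No deviation. ✓
Incompetent: no bond gives 160 − 0 = 160; bond gives 193 − 43 = 150. No deviation. ✓
Both incentive constraints hold.

Yes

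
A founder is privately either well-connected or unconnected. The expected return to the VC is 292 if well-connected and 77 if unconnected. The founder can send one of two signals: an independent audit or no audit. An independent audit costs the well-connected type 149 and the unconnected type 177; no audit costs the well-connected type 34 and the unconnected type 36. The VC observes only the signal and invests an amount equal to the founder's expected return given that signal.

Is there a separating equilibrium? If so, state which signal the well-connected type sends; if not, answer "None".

Try well-connected → audit, unconnected → no audit:
  Under separation the VC infers type exactly: audit → well-connected (pays 292), no audit → unconnected (pays 77).
  Well-connected: audit gives 292 − 149 = 143; no audit gives 77 − 34 = 43. No deviation. ✓
  Unconnected: no audit gives 77 − 36 = 41; audit gives 292 − 177 = 115. Would deviate. ✗
Try well-connected → no audit, unconnected → audit:
  Under separation the VC infers type exactly: no audit → well-connected (pays 292), audit → unconnected (pays 77).
  Well-connected: no audit gives 292 − 34 = 258; audit gives 77 − 149 = -72. No deviation. ✓
  Unconnected: audit gives 77 − 177 = -100; no audit gives 292 − 36 = 256. Would deviate. ✗
Neither assignment is incentive-compatible.

None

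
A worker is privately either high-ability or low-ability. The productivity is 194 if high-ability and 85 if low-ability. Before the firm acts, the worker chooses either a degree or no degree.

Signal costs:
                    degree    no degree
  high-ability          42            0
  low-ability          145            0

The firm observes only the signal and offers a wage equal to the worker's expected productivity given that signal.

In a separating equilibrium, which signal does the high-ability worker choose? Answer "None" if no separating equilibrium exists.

Try high-ability → degree, low-ability → no degree:
  If types separate, degree earns payment 194 and no degree earns 85.
  High-ability: degree gives 194 − 42 = 152; no degree gives 85 − 0 = 85. No deviation. ✓
  Low-ability: no degree gives 85 − 0 = 85; degree gives 194 − 145 = 49. No deviation. ✓
Both hold — the high-ability type sends degree.

degree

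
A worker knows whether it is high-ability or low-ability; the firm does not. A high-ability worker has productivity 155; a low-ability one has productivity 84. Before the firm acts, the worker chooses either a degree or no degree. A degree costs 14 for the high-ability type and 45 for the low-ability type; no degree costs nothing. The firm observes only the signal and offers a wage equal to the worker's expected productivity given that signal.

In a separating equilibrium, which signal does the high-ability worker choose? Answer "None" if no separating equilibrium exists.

Try high-ability → degree, low-ability → no degree:
  Under separation the firm infers type exactly: degree → high-ability (pays 155), no degree → low-ability (pays 84).
  High-ability: degree gives 155 − 14 = 141; no degree gives 84 − 0 = 84. No deviation. ✓
  Low-ability: no degree gives 84 − 0 = 84; degree gives 155 − 45 = 110. Would deviate. ✗
Try high-ability → no degree, low-ability → degree:
  Under separation the firm infers type exactly: no degree → high-ability (pays 155), degree → low-ability (pays 84).
  High-ability: no degree gives 155 − 0 = 155; degree gives 84 − 14 = 70. No deviation. ✓
  Low-ability: degree gives 84 − 45 = 39; no degree gives 155 − 0 = 155. Would deviate. ✗
Neither assignment is incentive-compatible.

None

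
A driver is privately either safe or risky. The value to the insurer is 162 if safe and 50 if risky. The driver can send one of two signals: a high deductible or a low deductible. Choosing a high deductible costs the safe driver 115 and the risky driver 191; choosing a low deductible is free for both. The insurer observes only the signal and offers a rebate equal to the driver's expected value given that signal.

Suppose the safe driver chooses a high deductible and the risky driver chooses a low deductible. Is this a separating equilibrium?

No

If types separate, high deductible earns payment 162 and low deductible earns 50.
Safe: high deductible gives 162 − 115 = 47; low deductible gives 50 − 0 = 50. Would deviate. ✗
Risky: low deductible gives 50 − 0 = 50; high deductible gives 162 − 191 = -29. No deviation. ✓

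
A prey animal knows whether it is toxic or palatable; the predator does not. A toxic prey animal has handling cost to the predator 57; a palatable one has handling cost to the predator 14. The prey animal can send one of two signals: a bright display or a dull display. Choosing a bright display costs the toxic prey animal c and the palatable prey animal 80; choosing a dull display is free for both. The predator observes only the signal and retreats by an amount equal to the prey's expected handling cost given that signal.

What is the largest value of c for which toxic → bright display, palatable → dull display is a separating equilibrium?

Under separation: bright display → toxic (pays 57); dull display → palatable (pays 14).
Palatable: 14 − 0 = 14 ≥ 57 − 80 = -23. Holds regardless of c. ✓
Toxic: 57 − c ≥ 14 − 0, so c ≤ 57 − 14 = 43.

43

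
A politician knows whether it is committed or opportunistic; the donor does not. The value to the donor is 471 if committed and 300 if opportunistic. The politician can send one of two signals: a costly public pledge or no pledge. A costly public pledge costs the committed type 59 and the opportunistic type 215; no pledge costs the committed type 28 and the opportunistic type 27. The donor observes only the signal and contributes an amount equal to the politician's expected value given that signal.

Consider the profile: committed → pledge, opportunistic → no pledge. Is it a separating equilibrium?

Under separation the donor infers type exactly: pledge → committed (pays 471), no pledge → opportunistic (pays 300).
Committed: pledge gives 471 − 59 = 412; no pledge gives 300 − 28 = 272. No deviation. ✓
Opportunistic: no pledge gives 300 − 27 = 273; pledge gives 471 − 215 = 256. No deviation. ✓
Neither type gains from mimicking the other.

Yes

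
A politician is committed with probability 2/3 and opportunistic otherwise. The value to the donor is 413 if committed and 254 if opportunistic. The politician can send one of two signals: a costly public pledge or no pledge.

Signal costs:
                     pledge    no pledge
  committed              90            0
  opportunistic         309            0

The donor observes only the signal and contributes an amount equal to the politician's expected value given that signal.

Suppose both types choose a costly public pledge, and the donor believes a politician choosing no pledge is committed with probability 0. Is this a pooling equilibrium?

No

At the pooled signal (pledge) the donor holds the prior 2/3 and pays 2/3·413 + 1/3·254 = 360. Off-path (no pledge) belief 0 gives 0·413 + 1·254 = 254.
Committed: pledge gives 360 − 90 = 270; no pledge gives 254 − 0 = 254. Stays. ✓
Opportunistic: pledge gives 360 − 309 = 51; no pledge gives 254 − 0 = 254. Deviates. ✗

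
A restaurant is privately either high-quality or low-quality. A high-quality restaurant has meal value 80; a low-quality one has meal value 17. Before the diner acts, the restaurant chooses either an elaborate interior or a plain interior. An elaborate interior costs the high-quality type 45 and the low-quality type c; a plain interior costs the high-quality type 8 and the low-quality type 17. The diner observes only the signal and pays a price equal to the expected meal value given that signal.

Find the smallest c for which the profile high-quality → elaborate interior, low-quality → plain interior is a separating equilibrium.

80

Under separation: elaborate interior → high-quality (pays 80); plain interior → low-quality (pays 17).
High-quality: 80 − 45 = 35 ≥ 17 − 8 = 9. Holds regardless of c. ✓
Low-quality: 17 − 17 ≥ 80 − c, so c ≥ 80 − 0 = 80.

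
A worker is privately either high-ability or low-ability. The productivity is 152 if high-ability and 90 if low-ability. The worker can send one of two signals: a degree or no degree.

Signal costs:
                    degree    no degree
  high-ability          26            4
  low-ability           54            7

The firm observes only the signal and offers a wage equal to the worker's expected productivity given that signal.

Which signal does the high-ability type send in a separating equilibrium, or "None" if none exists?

None

Try high-ability → degree, low-ability → no degree:
  If types separate, degree earns payment 152 and no degree earns 90.
  High-ability: degree gives 152 − 26 = 126; no degree gives 90 − 4 = 86. No deviation. ✓
  Low-ability: no degree gives 90 − 7 = 83; degree gives 152 − 54 = 98. Would deviate. ✗
Try high-ability → no degree, low-ability → degree:
  If types separate, no degree earns payment 152 and degree earns 90.
  High-ability: no degree gives 152 − 4 = 148; degree gives 90 − 26 = 64. No deviation. ✓
  Low-ability: degree gives 90 − 54 = 36; no degree gives 152 − 7 = 145. Would deviate. ✗
Neither assignment is incentive-compatible.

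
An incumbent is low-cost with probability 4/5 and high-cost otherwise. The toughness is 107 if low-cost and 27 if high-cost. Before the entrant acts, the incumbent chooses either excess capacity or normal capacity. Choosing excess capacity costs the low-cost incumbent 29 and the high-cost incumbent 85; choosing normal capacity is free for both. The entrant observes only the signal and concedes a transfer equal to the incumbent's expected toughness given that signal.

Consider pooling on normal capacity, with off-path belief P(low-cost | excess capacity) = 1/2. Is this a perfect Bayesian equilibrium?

At the pooled signal (normal capacity) the entrant holds the prior 4/5 and pays 4/5·107 + 1/5·27 = 91. Off-path (excess capacity) belief 1/2 gives 1/2·107 + 1/2·27 = 67.
Low-cost: normal capacity gives 91 − 0 = 91; excess capacity gives 67 − 29 = 38. Stays. ✓
High-cost: normal capacity gives 91 − 0 = 91; excess capacity gives 67 − 85 = -18. Stays. ✓

Yes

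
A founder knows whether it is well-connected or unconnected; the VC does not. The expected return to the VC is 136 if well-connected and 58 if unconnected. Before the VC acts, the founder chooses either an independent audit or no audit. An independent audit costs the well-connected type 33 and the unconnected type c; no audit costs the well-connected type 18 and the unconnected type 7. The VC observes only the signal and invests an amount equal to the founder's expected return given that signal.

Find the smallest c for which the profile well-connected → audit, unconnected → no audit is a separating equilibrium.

Under separation: audit → well-connected (pays 136); no audit → unconnected (pays 58).
Well-connected: 136 − 33 = 103 ≥ 58 − 18 = 40. Holds regardless of c. ✓
Unconnected: 58 − 7 ≥ 136 − c, so c ≥ 136 − 51 = 85.

85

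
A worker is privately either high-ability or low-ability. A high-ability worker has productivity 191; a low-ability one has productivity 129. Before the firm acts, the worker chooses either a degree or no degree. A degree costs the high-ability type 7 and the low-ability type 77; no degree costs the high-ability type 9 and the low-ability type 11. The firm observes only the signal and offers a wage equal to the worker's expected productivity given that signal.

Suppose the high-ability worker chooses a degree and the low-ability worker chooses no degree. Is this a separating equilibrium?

Yes

Under separation the firm infers type exactly: degree → high-ability (pays 191), no degree → low-ability (pays 129).
High-ability: degree gives 191 − 7 = 184; no degree gives 129 − 9 = 120. No deviation. ✓
Low-ability: no degree gives 129 − 11 = 118; degree gives 191 − 77 = 114. No deviation. ✓
Both incentive constraints hold.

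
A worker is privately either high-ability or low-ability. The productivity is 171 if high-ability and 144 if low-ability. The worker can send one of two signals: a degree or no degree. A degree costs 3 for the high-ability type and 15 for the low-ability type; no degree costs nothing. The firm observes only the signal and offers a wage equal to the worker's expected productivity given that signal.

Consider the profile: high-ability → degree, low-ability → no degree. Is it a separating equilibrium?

No

Under separation the firm infers type exactly: degree → high-ability (pays 171), no degree → low-ability (pays 144).
High-ability: degree gives 171 − 3 = 168; no degree gives 144 − 0 = 144. No deviation. ✓
Low-ability: no degree gives 144 − 0 = 144; degree gives 171 − 15 = 156. Would deviate. ✗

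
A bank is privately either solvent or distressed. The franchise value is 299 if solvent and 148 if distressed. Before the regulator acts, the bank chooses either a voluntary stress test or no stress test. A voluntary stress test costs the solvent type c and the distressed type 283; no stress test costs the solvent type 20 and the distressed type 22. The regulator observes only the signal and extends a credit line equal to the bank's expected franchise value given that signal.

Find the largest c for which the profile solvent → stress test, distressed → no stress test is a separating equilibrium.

Under separation: stress test → solvent (pays 299); no stress test → distressed (pays 148).
Distressed: 148 − 22 = 126 ≥ 299 − 283 = 16. Holds regardless of c. ✓
Solvent: 299 − c ≥ 148 − 20, so c ≤ 299 − 128 = 171.

171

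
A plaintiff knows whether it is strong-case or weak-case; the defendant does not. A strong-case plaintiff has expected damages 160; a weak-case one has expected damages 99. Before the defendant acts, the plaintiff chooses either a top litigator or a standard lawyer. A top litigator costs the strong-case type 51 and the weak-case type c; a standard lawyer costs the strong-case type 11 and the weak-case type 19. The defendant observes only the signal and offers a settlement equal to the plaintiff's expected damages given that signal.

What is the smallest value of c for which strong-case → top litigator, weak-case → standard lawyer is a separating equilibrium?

Under separation: top litigator → strong-case (pays 160); standard lawyer → weak-case (pays 99).
Strong-case: 160 − 51 = 109 ≥ 99 − 11 = 88. Holds regardless of c. ✓
Weak-case: 99 − 19 ≥ 160 − c, so c ≥ 160 − 80 = 80.

80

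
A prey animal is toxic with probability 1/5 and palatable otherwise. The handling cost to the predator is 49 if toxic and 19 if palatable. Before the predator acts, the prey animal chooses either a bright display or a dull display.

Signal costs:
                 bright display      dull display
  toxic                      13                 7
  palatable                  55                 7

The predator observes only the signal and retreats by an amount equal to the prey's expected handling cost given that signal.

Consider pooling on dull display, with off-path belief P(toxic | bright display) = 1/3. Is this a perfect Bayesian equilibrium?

At the pooled signal (dull display) the predator holds the prior 1/5 and pays 1/5·49 + 4/5·19 = 25. Off-path (bright display) belief 1/3 gives 1/3·49 + 2/3·19 = 29.
Toxic: dull display gives 25 − 7 = 18; bright display gives 29 − 13 = 16. Stays. ✓
Palatable: dull display gives 25 − 7 = 18; bright display gives 29 − 55 = -26. Stays. ✓

Yes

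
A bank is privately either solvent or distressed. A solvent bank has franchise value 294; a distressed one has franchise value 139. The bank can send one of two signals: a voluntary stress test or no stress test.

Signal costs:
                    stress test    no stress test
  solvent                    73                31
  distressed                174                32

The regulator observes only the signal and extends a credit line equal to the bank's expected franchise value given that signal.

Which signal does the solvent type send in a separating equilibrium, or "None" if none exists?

Try solvent → stress test, distressed → no stress test:
  Under separation the regulator infers type exactly: stress test → solvent (pays 294), no stress test → distressed (pays 139).
  Solvent: stress test gives 294 − 73 = 221; no stress test gives 139 − 31 = 108. No deviation. ✓
  Distressed: no stress test gives 139 − 32 = 107; stress test gives 294 − 174 = 120. Would deviate. ✗
Try solvent → no stress test, distressed → stress test:
  Under separation the regulator infers type exactly: no stress test → solvent (pays 294), stress test → distressed (pays 139).
  Solvent: no stress test gives 294 − 31 = 263; stress test gives 139 − 73 = 66. No deviation. ✓
  Distressed: stress test gives 139 − 174 = -35; no stress test gives 294 − 32 = 262. Would deviate. ✗
Neither assignment is incentive-compatible.

None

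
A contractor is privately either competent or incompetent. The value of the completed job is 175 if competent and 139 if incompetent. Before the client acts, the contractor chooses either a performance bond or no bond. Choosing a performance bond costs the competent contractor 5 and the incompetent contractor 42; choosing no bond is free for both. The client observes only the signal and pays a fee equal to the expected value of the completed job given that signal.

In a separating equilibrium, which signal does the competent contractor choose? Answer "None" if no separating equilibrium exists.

Try competent → bond, incompetent → no bond:
  If types separate, bond earns payment 175 and no bond earns 139.
  Competent: bond gives 175 − 5 = 170; no bond gives 139 − 0 = 139. No deviation. ✓
  Incompetent: no bond gives 139 − 0 = 139; bond gives 175 − 42 = 133. No deviation. ✓
Both hold — the competent type sends bond.

bond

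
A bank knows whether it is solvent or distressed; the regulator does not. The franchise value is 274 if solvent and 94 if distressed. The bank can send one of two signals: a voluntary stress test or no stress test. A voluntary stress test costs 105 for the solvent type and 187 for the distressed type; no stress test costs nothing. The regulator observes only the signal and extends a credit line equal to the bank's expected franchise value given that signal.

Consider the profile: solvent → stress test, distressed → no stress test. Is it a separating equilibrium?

Under separation the regulator infers type exactly: stress test → solvent (pays 274), no stress test → distressed (pays 94).
Solvent: stress test gives 274 − 105 = 169; no stress test gives 94 − 0 = 94. No deviation. ✓
Distressed: no stress test gives 94 − 0 = 94; stress test gives 274 − 187 = 87. No deviation. ✓
Both incentive constraints hold.

Yes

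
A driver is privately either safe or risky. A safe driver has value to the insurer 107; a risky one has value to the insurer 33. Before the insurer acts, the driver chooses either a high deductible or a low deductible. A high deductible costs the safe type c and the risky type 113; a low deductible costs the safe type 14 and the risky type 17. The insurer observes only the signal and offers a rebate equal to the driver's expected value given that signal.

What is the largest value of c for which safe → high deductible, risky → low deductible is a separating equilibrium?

88

Under separation: high deductible → safe (pays 107); low deductible → risky (pays 33).
Risky: 33 − 17 = 16 ≥ 107 − 113 = -6. Holds regardless of c. ✓
Safe: 107 − c ≥ 33 − 14, so c ≤ 107 − 19 = 88.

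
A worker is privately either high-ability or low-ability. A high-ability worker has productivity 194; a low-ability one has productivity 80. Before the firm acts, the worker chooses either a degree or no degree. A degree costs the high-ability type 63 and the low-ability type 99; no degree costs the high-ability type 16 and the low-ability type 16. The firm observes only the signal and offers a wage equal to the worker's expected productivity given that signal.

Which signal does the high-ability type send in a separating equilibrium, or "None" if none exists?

None

Try high-ability → degree, low-ability → no degree:
  If types separate, degree earns payment 194 and no degree earns 80.
  High-ability: degree gives 194 − 63 = 131; no degree gives 80 − 16 = 64. No deviation. ✓
  Low-ability: no degree gives 80 − 16 = 64; degree gives 194 − 99 = 95. Would deviate. ✗
Try high-ability → no degree, low-ability → degree:
  If types separate, no degree earns payment 194 and degree earns 80.
  High-ability: no degree gives 194 − 16 = 178; degree gives 80 − 63 = 17. No deviation. ✓
  Low-ability: degree gives 80 − 99 = -19; no degree gives 194 − 16 = 178. Would deviate. ✗
Neither assignment is incentive-compatible.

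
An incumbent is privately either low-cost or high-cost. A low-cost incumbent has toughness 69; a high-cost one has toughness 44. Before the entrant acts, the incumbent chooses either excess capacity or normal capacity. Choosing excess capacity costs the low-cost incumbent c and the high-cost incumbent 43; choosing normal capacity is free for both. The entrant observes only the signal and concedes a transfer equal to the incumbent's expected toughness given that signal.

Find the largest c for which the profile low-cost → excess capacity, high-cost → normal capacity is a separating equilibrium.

25

Under separation: excess capacity → low-cost (pays 69); normal capacity → high-cost (pays 44).
High-cost: 44 − 0 = 44 ≥ 69 − 43 = 26. Holds regardless of c. ✓
Low-cost: 69 − c ≥ 44 − 0, so c ≤ 69 − 44 = 25.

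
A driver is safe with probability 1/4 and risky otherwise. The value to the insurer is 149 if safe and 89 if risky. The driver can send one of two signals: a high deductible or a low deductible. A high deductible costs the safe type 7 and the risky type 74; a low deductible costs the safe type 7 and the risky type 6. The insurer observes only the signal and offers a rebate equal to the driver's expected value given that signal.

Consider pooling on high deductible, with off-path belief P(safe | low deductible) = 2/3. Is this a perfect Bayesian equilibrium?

No

At the pooled signal (high deductible) the insurer holds the prior 1/4 and pays 1/4·149 + 3/4·89 = 104. Off-path (low deductible) belief 2/3 gives 2/3·149 + 1/3·89 = 129.
Safe: high deductible gives 104 − 7 = 97; low deductible gives 129 − 7 = 122. Deviates. ✗
Risky: high deductible gives 104 − 74 = 30; low deductible gives 129 − 6 = 123. Deviates. ✗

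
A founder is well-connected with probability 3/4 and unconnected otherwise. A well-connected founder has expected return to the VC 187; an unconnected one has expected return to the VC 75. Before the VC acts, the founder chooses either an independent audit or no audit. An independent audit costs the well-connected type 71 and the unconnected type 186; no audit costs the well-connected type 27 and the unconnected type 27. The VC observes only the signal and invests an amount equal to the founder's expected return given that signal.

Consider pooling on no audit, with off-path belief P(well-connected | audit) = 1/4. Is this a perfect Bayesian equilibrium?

Yes

On the equilibrium path (no audit) the VC holds the prior 3/4 and pays 3/4·187 + 1/4·75 = 159. Off-path (audit) belief 1/4 gives 1/4·187 + 3/4·75 = 103.
Well-connected: no audit gives 159 − 27 = 132; audit gives 103 − 71 = 32. Stays. ✓
Unconnected: no audit gives 159 − 27 = 132; audit gives 103 − 186 = -83. Stays. ✓
Beliefs are Bayes-consistent on-path and both types best-respond.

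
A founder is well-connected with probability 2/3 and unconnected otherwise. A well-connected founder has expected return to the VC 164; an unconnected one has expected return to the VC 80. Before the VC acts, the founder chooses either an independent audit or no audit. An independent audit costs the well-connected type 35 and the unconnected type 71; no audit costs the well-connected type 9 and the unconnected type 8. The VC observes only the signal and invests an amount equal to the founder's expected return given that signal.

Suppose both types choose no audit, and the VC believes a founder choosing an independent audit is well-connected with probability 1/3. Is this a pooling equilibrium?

Yes

At the pooled signal (no audit) the VC holds the prior 2/3 and pays 2/3·164 + 1/3·80 = 136. Off-path (audit) belief 1/3 gives 1/3·164 + 2/3·80 = 108.
Well-connected: no audit gives 136 − 9 = 127; audit gives 108 − 35 = 73. Stays. ✓
Unconnected: no audit gives 136 − 8 = 128; audit gives 108 − 71 = 37. Stays. ✓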